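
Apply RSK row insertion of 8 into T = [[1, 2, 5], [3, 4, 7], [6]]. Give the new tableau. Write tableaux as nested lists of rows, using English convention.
8 is larger than every entry of row 1, so it is appended to row 1. The new tableau is [[1, 2, 5, 8], [3, 4, 7], [6]].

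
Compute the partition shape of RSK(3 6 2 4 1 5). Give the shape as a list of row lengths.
Row-insert each entry into an empty tableau.

After inserting 3: P = [[3]].
After inserting 6: P = [[3, 6]].
After inserting 2: P = [[2, 6], [3]].
After inserting 4: P = [[2, 4], [3, 6]].
After inserting 1: P = [[1, 4], [2, 6], [3]].
After inserting 5: P = [[1, 4, 5], [2, 6], [3]].

The final insertion tableau P = [[1, 4, 5], [2, 6], [3]] has shape [3, 2, 1].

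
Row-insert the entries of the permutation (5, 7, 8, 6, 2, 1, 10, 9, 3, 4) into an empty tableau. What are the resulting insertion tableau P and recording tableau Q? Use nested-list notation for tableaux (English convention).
Insert each entry of the permutation into P by Schensted row insertion, recording in Q the position of each new cell.

Insert 5: appended to row 1. P = [[5]].
Insert 7: appended to row 1. P = [[5, 7]].
Insert 8: appended to row 1. P = [[5, 7, 8]].
Insert 6: 6 bumps 7 from row 1; 7 starts row 2. P = [[5, 6, 8], [7]].
Insert 2: 2 bumps 5 from row 1; 5 bumps 7 from row 2; 7 starts row 3. P = [[2, 6, 8], [5], [7]].
Insert 1: 1 bumps 2 from row 1; 2 bumps 5 from row 2; 5 bumps 7 from row 3; 7 starts row 4. P = [[1, 6, 8], [2], [5], [7]].
Insert 10: appended to row 1. P = [[1, 6, 8, 10], [2], [5], [7]].
Insert 9: 9 bumps 10 from row 1; 10 appends to row 2. P = [[1, 6, 8, 9], [2, 10], [5], [7]].
Insert 3: 3 bumps 6 from row 1; 6 bumps 10 from row 2; 10 appends to row 3. P = [[1, 3, 8, 9], [2, 6], [5, 10], [7]].
Insert 4: 4 bumps 8 from row 1; 8 appends to row 2. P = [[1, 3, 4, 9], [2, 6, 8], [5, 10], [7]].

So P = [[1, 3, 4, 9], [2, 6, 8], [5, 10], [7]], Q = [[1, 2, 3, 7], [4, 8, 10], [5, 9], [6]].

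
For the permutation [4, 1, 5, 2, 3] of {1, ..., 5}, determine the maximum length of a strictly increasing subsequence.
3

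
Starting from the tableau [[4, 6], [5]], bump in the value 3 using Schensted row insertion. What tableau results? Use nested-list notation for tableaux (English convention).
[[3, 6], [4], [5]]

In row 1, 3 replaces 4 (the leftmost entry greater than 3); 4 is bumped to row 2. In row 2, 4 replaces 5 (the leftmost entry greater than 4); 5 is bumped to row 3. 5 starts a new row 3. The new tableau is [[3, 6], [4], [5]].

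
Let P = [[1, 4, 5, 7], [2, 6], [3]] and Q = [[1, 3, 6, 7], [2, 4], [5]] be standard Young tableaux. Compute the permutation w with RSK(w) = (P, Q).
Reverse the RSK construction: for i from n down to 1, find the cell of Q containing i, remove the entry at that cell from P, and reverse-bump it up through P; the value ejected from row 1 is w(i).

Step i=7: Q has 7 at row 1, column 4; remove that cell from P, ejecting 7. So w(7) = 7. P is now [[1, 4, 5], [2, 6], [3]].
Step i=6: Q has 6 at row 1, column 3; remove that cell from P, ejecting 5. So w(6) = 5. P is now [[1, 4], [2, 6], [3]].
Step i=5: Q has 5 at row 3, column 1; remove 3 from row 3 of P and reverse-bump: 3 enters row 2 and ejects 2; 2 enters row 1 and ejects 1. So w(5) = 1. P is now [[2, 4], [3, 6]].
Step i=4: Q has 4 at row 2, column 2; remove 6 from row 2 of P and reverse-bump: 6 enters row 1 and ejects 4. So w(4) = 4. P is now [[2, 6], [3]].
Step i=3: Q has 3 at row 1, column 2; remove that cell from P, ejecting 6. So w(3) = 6. P is now [[2], [3]].
Step i=2: Q has 2 at row 2, column 1; remove 3 from row 2 of P and reverse-bump: 3 enters row 1 and ejects 2. So w(2) = 2. P is now [[3]].
Step i=1: Q has 1 at row 1, column 1; remove that cell from P, ejecting 3. So w(1) = 3. P is now [].

So w = 3 2 6 4 1 5 7.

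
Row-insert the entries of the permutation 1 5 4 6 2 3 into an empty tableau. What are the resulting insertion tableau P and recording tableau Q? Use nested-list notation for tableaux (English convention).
P = [[1, 2, 3], [4, 6], [5]], Q = [[1, 2, 4], [3, 6], [5]]

Insert each entry of the permutation into P by Schensted row insertion, recording in Q the position of each new cell.

Insert 1: appended to row 1. P = [[1]].
Insert 5: appended to row 1. P = [[1, 5]].
Insert 4: 4 bumps 5 from row 1; 5 starts row 2. P = [[1, 4], [5]].
Insert 6: appended to row 1. P = [[1, 4, 6], [5]].
Insert 2: 2 bumps 4 from row 1; 4 bumps 5 from row 2; 5 starts row 3. P = [[1, 2, 6], [4], [5]].
Insert 3: 3 bumps 6 from row 1; 6 appends to row 2. P = [[1, 2, 3], [4, 6], [5]].

So P = [[1, 2, 3], [4, 6], [5]], Q = [[1, 2, 4], [3, 6], [5]].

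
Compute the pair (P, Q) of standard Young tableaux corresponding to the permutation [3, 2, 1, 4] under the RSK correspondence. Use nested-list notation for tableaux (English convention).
P = [[1, 4], [2], [3]], Q = [[1, 4], [2], [3]]

Insert each entry of the permutation into P by Schensted row insertion, recording in Q the position of each new cell.

Insert 3: appended to row 1. P = [[3]].
Insert 2: 2 bumps 3 from row 1; 3 starts row 2. P = [[2], [3]].
Insert 1: 1 bumps 2 from row 1; 2 bumps 3 from row 2; 3 starts row 3. P = [[1], [2], [3]].
Insert 4: appended to row 1. P = [[1, 4], [2], [3]].

So P = [[1, 4], [2], [3]], Q = [[1, 4], [2], [3]].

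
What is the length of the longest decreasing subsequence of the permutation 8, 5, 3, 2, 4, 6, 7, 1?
5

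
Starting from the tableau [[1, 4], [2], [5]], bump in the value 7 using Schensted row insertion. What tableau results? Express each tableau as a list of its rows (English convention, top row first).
[[1, 4, 7], [2], [5]]

7 is larger than every entry of row 1, so it is appended to row 1. The new tableau is [[1, 4, 7], [2], [5]].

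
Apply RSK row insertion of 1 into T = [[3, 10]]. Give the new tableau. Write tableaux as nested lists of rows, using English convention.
In row 1, 1 replaces 3 (the leftmost entry greater than 1); 3 is bumped to row 2. 3 starts a new row 2. The new tableau is [[1, 10], [3]].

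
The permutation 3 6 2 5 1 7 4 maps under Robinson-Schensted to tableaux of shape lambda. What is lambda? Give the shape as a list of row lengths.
[3, 2, 2]

RSK row insertion gives P = [[1, 4, 7], [2, 5], [3, 6]], which has shape [3, 2, 2].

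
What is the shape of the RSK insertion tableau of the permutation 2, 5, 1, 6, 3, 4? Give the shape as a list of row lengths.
[3, 3]

Row-insert each entry into an empty tableau.

After inserting 2: P = [[2]].
After inserting 5: P = [[2, 5]].
After inserting 1: P = [[1, 5], [2]].
After inserting 6: P = [[1, 5, 6], [2]].
After inserting 3: P = [[1, 3, 6], [2, 5]].
After inserting 4: P = [[1, 3, 4], [2, 5, 6]].

The final insertion tableau P = [[1, 3, 4], [2, 5, 6]] has shape [3, 3].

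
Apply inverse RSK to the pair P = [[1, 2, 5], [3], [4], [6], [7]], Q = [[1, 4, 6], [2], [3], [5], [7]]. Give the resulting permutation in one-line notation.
Reverse the RSK construction: for i from n down to 1, find the cell of Q containing i, remove the entry at that cell from P, and reverse-bump it up through P; the value ejected from row 1 is w(i).

Step i=7: Q has 7 at row 5, column 1; remove 7 from row 5 of P and reverse-bump: 7 enters row 4 and ejects 6; 6 enters row 3 and ejects 4; 4 enters row 2 and ejects 3; 3 enters row 1 and ejects 2. So w(7) = 2. P is now [[1, 3, 5], [4], [6], [7]].
Step i=6: Q has 6 at row 1, column 3; remove that cell from P, ejecting 5. So w(6) = 5. P is now [[1, 3], [4], [6], [7]].
Step i=5: Q has 5 at row 4, column 1; remove 7 from row 4 of P and reverse-bump: 7 enters row 3 and ejects 6; 6 enters row 2 and ejects 4; 4 enters row 1 and ejects 3. So w(5) = 3. P is now [[1, 4], [6], [7]].
Step i=4: Q has 4 at row 1, column 2; remove that cell from P, ejecting 4. So w(4) = 4. P is now [[1], [6], [7]].
Step i=3: Q has 3 at row 3, column 1; remove 7 from row 3 of P and reverse-bump: 7 enters row 2 and ejects 6; 6 enters row 1 and ejects 1. So w(3) = 1. P is now [[6], [7]].
Step i=2: Q has 2 at row 2, column 1; remove 7 from row 2 of P and reverse-bump: 7 enters row 1 and ejects 6. So w(2) = 6. P is now [[7]].
Step i=1: Q has 1 at row 1, column 1; remove that cell from P, ejecting 7. So w(1) = 7. P is now [].

So w = 7 6 1 4 3 5 2.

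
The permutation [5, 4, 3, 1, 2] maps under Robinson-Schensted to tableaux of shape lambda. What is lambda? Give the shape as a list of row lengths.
[2, 1, 1, 1]

Row-insert each entry into an empty tableau.

After inserting 5: P = [[5]].
After inserting 4: P = [[4], [5]].
After inserting 3: P = [[3], [4], [5]].
After inserting 1: P = [[1], [3], [4], [5]].
After inserting 2: P = [[1, 2], [3], [4], [5]].

The final insertion tableau P = [[1, 2], [3], [4], [5]] has shape [2, 1, 1, 1].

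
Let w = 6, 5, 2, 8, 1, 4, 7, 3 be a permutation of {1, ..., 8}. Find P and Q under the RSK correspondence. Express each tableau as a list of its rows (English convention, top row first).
P = [[1, 3, 7], [2, 4], [5, 8], [6]], Q = [[1, 4, 7], [2, 6], [3, 8], [5]]

Insert each entry of the permutation into P by Schensted row insertion, recording in Q the position of each new cell.

Insert 6: appended to row 1. P = [[6]].
Insert 5: 5 bumps 6 from row 1; 6 starts row 2. P = [[5], [6]].
Insert 2: 2 bumps 5 from row 1; 5 bumps 6 from row 2; 6 starts row 3. P = [[2], [5], [6]].
Insert 8: appended to row 1. P = [[2, 8], [5], [6]].
Insert 1: 1 bumps 2 from row 1; 2 bumps 5 from row 2; 5 bumps 6 from row 3; 6 starts row 4. P = [[1, 8], [2], [5], [6]].
Insert 4: 4 bumps 8 from row 1; 8 appends to row 2. P = [[1, 4], [2, 8], [5], [6]].
Insert 7: appended to row 1. P = [[1, 4, 7], [2, 8], [5], [6]].
Insert 3: 3 bumps 4 from row 1; 4 bumps 8 from row 2; 8 appends to row 3. P = [[1, 3, 7], [2, 4], [5, 8], [6]].

So P = [[1, 3, 7], [2, 4], [5, 8], [6]], Q = [[1, 4, 7], [2, 6], [3, 8], [5]].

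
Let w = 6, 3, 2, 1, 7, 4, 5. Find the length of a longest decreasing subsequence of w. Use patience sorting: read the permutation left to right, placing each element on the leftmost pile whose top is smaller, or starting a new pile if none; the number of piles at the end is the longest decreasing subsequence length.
6: new pile. tops = [6]
3: new pile. tops = [6, 3]
2: new pile. tops = [6, 3, 2]
1: new pile. tops = [6, 3, 2, 1]
7: onto pile 1 (replacing 6). tops = [7, 3, 2, 1]
4: onto pile 2 (replacing 3). tops = [7, 4, 2, 1]
5: onto pile 2 (replacing 4). tops = [7, 5, 2, 1]

4 piles, so the longest decreasing subsequence has length 4.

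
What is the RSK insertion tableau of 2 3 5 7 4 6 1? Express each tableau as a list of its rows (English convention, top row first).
Insert 2: appended to row 1. P = [[2]].
Insert 3: appended to row 1. P = [[2, 3]].
Insert 5: appended to row 1. P = [[2, 3, 5]].
Insert 7: appended to row 1. P = [[2, 3, 5, 7]].
Insert 4: 4 bumps 5 from row 1; 5 starts row 2. P = [[2, 3, 4, 7], [5]].
Insert 6: 6 bumps 7 from row 1; 7 appends to row 2. P = [[2, 3, 4, 6], [5, 7]].
Insert 1: 1 bumps 2 from row 1; 2 bumps 5 from row 2; 5 starts row 3. P = [[1, 3, 4, 6], [2, 7], [5]].

So P = [[1, 3, 4, 6], [2, 7], [5]].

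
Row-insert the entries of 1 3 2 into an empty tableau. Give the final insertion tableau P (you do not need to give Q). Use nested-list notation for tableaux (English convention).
P = [[1, 2], [3]]

Insert 1: appended to row 1. P = [[1]].
Insert 3: appended to row 1. P = [[1, 3]].
Insert 2: 2 bumps 3 from row 1; 3 starts row 2. P = [[1, 2], [3]].

So P = [[1, 2], [3]].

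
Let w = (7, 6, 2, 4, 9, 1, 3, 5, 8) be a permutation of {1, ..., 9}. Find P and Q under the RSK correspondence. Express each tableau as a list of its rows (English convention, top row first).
Insert each entry of the permutation into P by Schensted row insertion, recording in Q the position of each new cell.

Insert 7: appended to row 1. P = [[7]].
Insert 6: 6 bumps 7 from row 1; 7 starts row 2. P = [[6], [7]].
Insert 2: 2 bumps 6 from row 1; 6 bumps 7 from row 2; 7 starts row 3. P = [[2], [6], [7]].
Insert 4: appended to row 1. P = [[2, 4], [6], [7]].
Insert 9: appended to row 1. P = [[2, 4, 9], [6], [7]].
Insert 1: 1 bumps 2 from row 1; 2 bumps 6 from row 2; 6 bumps 7 from row 3; 7 starts row 4. P = [[1, 4, 9], [2], [6], [7]].
Insert 3: 3 bumps 4 from row 1; 4 appends to row 2. P = [[1, 3, 9], [2, 4], [6], [7]].
Insert 5: 5 bumps 9 from row 1; 9 appends to row 2. P = [[1, 3, 5], [2, 4, 9], [6], [7]].
Insert 8: appended to row 1. P = [[1, 3, 5, 8], [2, 4, 9], [6], [7]].

So P = [[1, 3, 5, 8], [2, 4, 9], [6], [7]], Q = [[1, 4, 5, 9], [2, 7, 8], [3], [6]].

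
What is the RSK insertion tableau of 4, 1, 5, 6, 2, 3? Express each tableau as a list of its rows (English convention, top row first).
Insert 4: appended to row 1. P = [[4]].
Insert 1: 1 bumps 4 from row 1; 4 starts row 2. P = [[1], [4]].
Insert 5: appended to row 1. P = [[1, 5], [4]].
Insert 6: appended to row 1. P = [[1, 5, 6], [4]].
Insert 2: 2 bumps 5 from row 1; 5 appends to row 2. P = [[1, 2, 6], [4, 5]].
Insert 3: 3 bumps 6 from row 1; 6 appends to row 2. P = [[1, 2, 3], [4, 5, 6]].

So P = [[1, 2, 3], [4, 5, 6]].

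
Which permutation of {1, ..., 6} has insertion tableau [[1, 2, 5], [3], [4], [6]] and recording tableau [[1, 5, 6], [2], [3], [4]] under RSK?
Reverse the RSK construction: for i from n down to 1, find the cell of Q containing i, remove the entry at that cell from P, and reverse-bump it up through P; the value ejected from row 1 is w(i).

Step i=6: Q has 6 at row 1, column 3; remove that cell from P, ejecting 5. So w(6) = 5. P is now [[1, 2], [3], [4], [6]].
Step i=5: Q has 5 at row 1, column 2; remove that cell from P, ejecting 2. So w(5) = 2. P is now [[1], [3], [4], [6]].
Step i=4: Q has 4 at row 4, column 1; remove 6 from row 4 of P and reverse-bump: 6 enters row 3 and ejects 4; 4 enters row 2 and ejects 3; 3 enters row 1 and ejects 1. So w(4) = 1. P is now [[3], [4], [6]].
Step i=3: Q has 3 at row 3, column 1; remove 6 from row 3 of P and reverse-bump: 6 enters row 2 and ejects 4; 4 enters row 1 and ejects 3. So w(3) = 3. P is now [[4], [6]].
Step i=2: Q has 2 at row 2, column 1; remove 6 from row 2 of P and reverse-bump: 6 enters row 1 and ejects 4. So w(2) = 4. P is now [[6]].
Step i=1: Q has 1 at row 1, column 1; remove that cell from P, ejecting 6. So w(1) = 6. P is now [].

So w = 6 4 3 1 2 5.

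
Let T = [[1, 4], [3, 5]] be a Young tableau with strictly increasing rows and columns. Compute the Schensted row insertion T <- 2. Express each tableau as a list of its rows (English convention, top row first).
In row 1, 2 replaces 4 (the leftmost entry greater than 2); 4 is bumped to row 2. In row 2, 4 replaces 5 (the leftmost entry greater than 4); 5 is bumped to row 3. 5 starts a new row 3. The new tableau is [[1, 2], [3, 4], [5]].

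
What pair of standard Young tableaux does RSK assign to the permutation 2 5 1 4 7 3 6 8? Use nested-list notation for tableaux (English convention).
Insert each entry of the permutation into P by Schensted row insertion, recording in Q the position of each new cell.

After inserting 2: P = [[2]].
After inserting 5: P = [[2, 5]].
After inserting 1: P = [[1, 5], [2]].
After inserting 4: P = [[1, 4], [2, 5]].
After inserting 7: P = [[1, 4, 7], [2, 5]].
After inserting 3: P = [[1, 3, 7], [2, 4], [5]].
After inserting 6: P = [[1, 3, 6], [2, 4, 7], [5]].
After inserting 8: P = [[1, 3, 6, 8], [2, 4, 7], [5]].

So P = [[1, 3, 6, 8], [2, 4, 7], [5]], Q = [[1, 2, 5, 8], [3, 4, 7], [6]].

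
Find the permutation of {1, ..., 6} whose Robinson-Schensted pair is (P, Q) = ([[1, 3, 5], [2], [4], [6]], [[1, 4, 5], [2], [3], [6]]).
6 4 2 3 5 1

Reverse the RSK construction: for i from n down to 1, find the cell of Q containing i, remove the entry at that cell from P, and reverse-bump it up through P; the value ejected from row 1 is w(i).

Step i=6: Q has 6 at row 4, column 1; remove 6 from row 4 of P and reverse-bump: 6 enters row 3 and ejects 4; 4 enters row 2 and ejects 2; 2 enters row 1 and ejects 1. So w(6) = 1. P is now [[2, 3, 5], [4], [6]].
Step i=5: Q has 5 at row 1, column 3; remove that cell from P, ejecting 5. So w(5) = 5. P is now [[2, 3], [4], [6]].
Step i=4: Q has 4 at row 1, column 2; remove that cell from P, ejecting 3. So w(4) = 3. P is now [[2], [4], [6]].
Step i=3: Q has 3 at row 3, column 1; remove 6 from row 3 of P and reverse-bump: 6 enters row 2 and ejects 4; 4 enters row 1 and ejects 2. So w(3) = 2. P is now [[4], [6]].
Step i=2: Q has 2 at row 2, column 1; remove 6 from row 2 of P and reverse-bump: 6 enters row 1 and ejects 4. So w(2) = 4. P is now [[6]].
Step i=1: Q has 1 at row 1, column 1; remove that cell from P, ejecting 6. So w(1) = 6. P is now [].

So w = 6 4 2 3 5 1.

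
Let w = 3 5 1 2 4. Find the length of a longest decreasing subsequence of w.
2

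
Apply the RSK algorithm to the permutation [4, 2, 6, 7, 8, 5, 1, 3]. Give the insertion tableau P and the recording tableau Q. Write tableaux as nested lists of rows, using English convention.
P = [[1, 3, 7, 8], [2, 5], [4, 6]], Q = [[1, 3, 4, 5], [2, 6], [7, 8]]

Insert each entry of the permutation into P by Schensted row insertion, recording in Q the position of each new cell.

Insert 4: appended to row 1. P = [[4]].
Insert 2: 2 bumps 4 from row 1; 4 starts row 2. P = [[2], [4]].
Insert 6: appended to row 1. P = [[2, 6], [4]].
Insert 7: appended to row 1. P = [[2, 6, 7], [4]].
Insert 8: appended to row 1. P = [[2, 6, 7, 8], [4]].
Insert 5: 5 bumps 6 from row 1; 6 appends to row 2. P = [[2, 5, 7, 8], [4, 6]].
Insert 1: 1 bumps 2 from row 1; 2 bumps 4 from row 2; 4 starts row 3. P = [[1, 5, 7, 8], [2, 6], [4]].
Insert 3: 3 bumps 5 from row 1; 5 bumps 6 from row 2; 6 appends to row 3. P = [[1, 3, 7, 8], [2, 5], [4, 6]].

So P = [[1, 3, 7, 8], [2, 5], [4, 6]], Q = [[1, 3, 4, 5], [2, 6], [7, 8]].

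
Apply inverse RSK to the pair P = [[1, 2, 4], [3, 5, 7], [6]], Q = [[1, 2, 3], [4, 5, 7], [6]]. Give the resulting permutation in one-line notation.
Reverse RSK: for i = n, n-1, ..., 1, locate i in Q, remove the corresponding corner cell from P, and reverse-bump its entry up through P; the value ejected from row 1 is w(i).

So w = 3 6 7 1 5 2 4.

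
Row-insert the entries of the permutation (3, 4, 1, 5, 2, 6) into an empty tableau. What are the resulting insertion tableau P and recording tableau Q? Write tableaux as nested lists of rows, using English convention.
P = [[1, 2, 5, 6], [3, 4]], Q = [[1, 2, 4, 6], [3, 5]]

Insert each entry of the permutation into P by Schensted row insertion, recording in Q the position of each new cell.

Insert 3: appended to row 1. P = [[3]], Q = [[1]].
Insert 4: appended to row 1. P = [[3, 4]], Q = [[1, 2]].
Insert 1: 1 bumps 3 from row 1; 3 starts row 2. P = [[1, 4], [3]], Q = [[1, 2], [3]].
Insert 5: appended to row 1. P = [[1, 4, 5], [3]], Q = [[1, 2, 4], [3]].
Insert 2: 2 bumps 4 from row 1; 4 appends to row 2. P = [[1, 2, 5], [3, 4]], Q = [[1, 2, 4], [3, 5]].
Insert 6: appended to row 1. P = [[1, 2, 5, 6], [3, 4]], Q = [[1, 2, 4, 6], [3, 5]].

So P = [[1, 2, 5, 6], [3, 4]], Q = [[1, 2, 4, 6], [3, 5]].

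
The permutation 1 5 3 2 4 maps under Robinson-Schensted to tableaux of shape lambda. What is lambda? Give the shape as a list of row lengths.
[3, 1, 1]

Row-insert each entry into an empty tableau.

After inserting 1: P = [[1]].
After inserting 5: P = [[1, 5]].
After inserting 3: P = [[1, 3], [5]].
After inserting 2: P = [[1, 2], [3], [5]].
After inserting 4: P = [[1, 2, 4], [3], [5]].

The final insertion tableau P = [[1, 2, 4], [3], [5]] has shape [3, 1, 1].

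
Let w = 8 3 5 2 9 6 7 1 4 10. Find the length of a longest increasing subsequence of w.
5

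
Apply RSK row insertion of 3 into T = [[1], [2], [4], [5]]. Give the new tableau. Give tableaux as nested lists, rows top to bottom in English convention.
3 is larger than every entry of row 1, so it is appended to row 1. The new tableau is [[1, 3], [2], [4], [5]].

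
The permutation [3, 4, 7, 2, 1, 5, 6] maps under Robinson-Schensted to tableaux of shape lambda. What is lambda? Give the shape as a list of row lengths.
[4, 2, 1]

Row-insert each entry into an empty tableau.

After inserting 3: P = [[3]].
After inserting 4: P = [[3, 4]].
After inserting 7: P = [[3, 4, 7]].
After inserting 2: P = [[2, 4, 7], [3]].
After inserting 1: P = [[1, 4, 7], [2], [3]].
After inserting 5: P = [[1, 4, 5], [2, 7], [3]].
After inserting 6: P = [[1, 4, 5, 6], [2, 7], [3]].

The final insertion tableau P = [[1, 4, 5, 6], [2, 7], [3]] has shape [4, 2, 1].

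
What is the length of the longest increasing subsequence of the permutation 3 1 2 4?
3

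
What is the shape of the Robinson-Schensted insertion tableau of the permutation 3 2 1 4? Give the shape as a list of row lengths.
[2, 1, 1]

RSK row insertion gives P = [[1, 4], [2], [3]], which has shape [2, 1, 1].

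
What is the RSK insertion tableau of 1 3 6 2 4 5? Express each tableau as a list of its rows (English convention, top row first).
P = [[1, 2, 4, 5], [3, 6]]

Insert 1: appended to row 1. P = [[1]].
Insert 3: appended to row 1. P = [[1, 3]].
Insert 6: appended to row 1. P = [[1, 3, 6]].
Insert 2: 2 bumps 3 from row 1; 3 starts row 2. P = [[1, 2, 6], [3]].
Insert 4: 4 bumps 6 from row 1; 6 appends to row 2. P = [[1, 2, 4], [3, 6]].
Insert 5: appended to row 1. P = [[1, 2, 4, 5], [3, 6]].

So P = [[1, 2, 4, 5], [3, 6]].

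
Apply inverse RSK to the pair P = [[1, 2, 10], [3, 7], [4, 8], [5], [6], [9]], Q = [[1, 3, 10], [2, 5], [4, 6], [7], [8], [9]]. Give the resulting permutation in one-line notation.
Reverse RSK: for i = n, n-1, ..., 1, locate i in Q, remove the corresponding corner cell from P, and reverse-bump its entry up through P; the value ejected from row 1 is w(i).

So w = 6 5 9 1 8 7 4 3 2 10.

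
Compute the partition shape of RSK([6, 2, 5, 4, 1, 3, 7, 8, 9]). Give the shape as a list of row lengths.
[5, 2, 1, 1]

Row-insert each entry into an empty tableau.

After inserting 6: P = [[6]].
After inserting 2: P = [[2], [6]].
After inserting 5: P = [[2, 5], [6]].
After inserting 4: P = [[2, 4], [5], [6]].
After inserting 1: P = [[1, 4], [2], [5], [6]].
After inserting 3: P = [[1, 3], [2, 4], [5], [6]].
After inserting 7: P = [[1, 3, 7], [2, 4], [5], [6]].
After inserting 8: P = [[1, 3, 7, 8], [2, 4], [5], [6]].
After inserting 9: P = [[1, 3, 7, 8, 9], [2, 4], [5], [6]].

The final insertion tableau P = [[1, 3, 7, 8, 9], [2, 4], [5], [6]] has shape [5, 2, 1, 1].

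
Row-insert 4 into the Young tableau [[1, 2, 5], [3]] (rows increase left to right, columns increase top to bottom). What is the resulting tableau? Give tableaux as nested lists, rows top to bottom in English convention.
[[1, 2, 4], [3, 5]]

In row 1, 4 replaces 5 (the leftmost entry greater than 4); 5 is bumped to row 2. 5 is appended to row 2. The new tableau is [[1, 2, 4], [3, 5]].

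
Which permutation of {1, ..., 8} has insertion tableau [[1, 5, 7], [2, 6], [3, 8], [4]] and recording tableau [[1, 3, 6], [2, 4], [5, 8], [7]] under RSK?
4 3 8 6 2 7 1 5

Reverse the RSK construction: for i from n down to 1, find the cell of Q containing i, remove the entry at that cell from P, and reverse-bump it up through P; the value ejected from row 1 is w(i).

Step i=8: Q has 8 at row 3, column 2; remove 8 from row 3 of P and reverse-bump: 8 enters row 2 and ejects 6; 6 enters row 1 and ejects 5. So w(8) = 5. P is now [[1, 6, 7], [2, 8], [3], [4]].
Step i=7: Q has 7 at row 4, column 1; remove 4 from row 4 of P and reverse-bump: 4 enters row 3 and ejects 3; 3 enters row 2 and ejects 2; 2 enters row 1 and ejects 1. So w(7) = 1. P is now [[2, 6, 7], [3, 8], [4]].
Step i=6: Q has 6 at row 1, column 3; remove that cell from P, ejecting 7. So w(6) = 7. P is now [[2, 6], [3, 8], [4]].
Step i=5: Q has 5 at row 3, column 1; remove 4 from row 3 of P and reverse-bump: 4 enters row 2 and ejects 3; 3 enters row 1 and ejects 2. So w(5) = 2. P is now [[3, 6], [4, 8]].
Step i=4: Q has 4 at row 2, column 2; remove 8 from row 2 of P and reverse-bump: 8 enters row 1 and ejects 6. So w(4) = 6. P is now [[3, 8], [4]].
Step i=3: Q has 3 at row 1, column 2; remove that cell from P, ejecting 8. So w(3) = 8. P is now [[3], [4]].
Step i=2: Q has 2 at row 2, column 1; remove 4 from row 2 of P and reverse-bump: 4 enters row 1 and ejects 3. So w(2) = 3. P is now [[4]].
Step i=1: Q has 1 at row 1, column 1; remove that cell from P, ejecting 4. So w(1) = 4. P is now [].

So w = 4 3 8 6 2 7 1 5.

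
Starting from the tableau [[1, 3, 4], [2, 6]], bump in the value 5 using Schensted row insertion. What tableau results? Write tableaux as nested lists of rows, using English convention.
5 is larger than every entry of row 1, so it is appended to row 1. The new tableau is [[1, 3, 4, 5], [2, 6]].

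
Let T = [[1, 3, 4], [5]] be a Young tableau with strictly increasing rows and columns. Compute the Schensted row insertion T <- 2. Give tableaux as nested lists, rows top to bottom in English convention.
[[1, 2, 4], [3], [5]]

In row 1, 2 replaces 3 (the leftmost entry greater than 2); 3 is bumped to row 2. In row 2, 3 replaces 5 (the leftmost entry greater than 3); 5 is bumped to row 3. 5 starts a new row 3. The new tableau is [[1, 2, 4], [3], [5]].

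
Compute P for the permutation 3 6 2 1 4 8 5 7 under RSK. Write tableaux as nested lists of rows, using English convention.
Insert 3: appended to row 1. P = [[3]].
Insert 6: appended to row 1. P = [[3, 6]].
Insert 2: 2 bumps 3 from row 1; 3 starts row 2. P = [[2, 6], [3]].
Insert 1: 1 bumps 2 from row 1; 2 bumps 3 from row 2; 3 starts row 3. P = [[1, 6], [2], [3]].
Insert 4: 4 bumps 6 from row 1; 6 appends to row 2. P = [[1, 4], [2, 6], [3]].
Insert 8: appended to row 1. P = [[1, 4, 8], [2, 6], [3]].
Insert 5: 5 bumps 8 from row 1; 8 appends to row 2. P = [[1, 4, 5], [2, 6, 8], [3]].
Insert 7: appended to row 1. P = [[1, 4, 5, 7], [2, 6, 8], [3]].

So P = [[1, 4, 5, 7], [2, 6, 8], [3]].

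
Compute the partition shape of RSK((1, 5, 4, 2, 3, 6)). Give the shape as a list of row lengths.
[4, 1, 1]

Row-insert each entry into an empty tableau.

After inserting 1: P = [[1]].
After inserting 5: P = [[1, 5]].
After inserting 4: P = [[1, 4], [5]].
After inserting 2: P = [[1, 2], [4], [5]].
After inserting 3: P = [[1, 2, 3], [4], [5]].
After inserting 6: P = [[1, 2, 3, 6], [4], [5]].

The final insertion tableau P = [[1, 2, 3, 6], [4], [5]] has shape [4, 1, 1].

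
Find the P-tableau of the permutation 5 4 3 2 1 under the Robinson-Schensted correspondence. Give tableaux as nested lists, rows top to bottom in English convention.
P = [[1], [2], [3], [4], [5]]

After inserting 5: P = [[5]].
After inserting 4: P = [[4], [5]].
After inserting 3: P = [[3], [4], [5]].
After inserting 2: P = [[2], [3], [4], [5]].
After inserting 1: P = [[1], [2], [3], [4], [5]].

So P = [[1], [2], [3], [4], [5]].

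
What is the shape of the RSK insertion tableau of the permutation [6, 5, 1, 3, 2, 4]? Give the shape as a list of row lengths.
[3, 1, 1, 1]

Row-insert each entry into an empty tableau.

After inserting 6: P = [[6]].
After inserting 5: P = [[5], [6]].
After inserting 1: P = [[1], [5], [6]].
After inserting 3: P = [[1, 3], [5], [6]].
After inserting 2: P = [[1, 2], [3], [5], [6]].
After inserting 4: P = [[1, 2, 4], [3], [5], [6]].

The final insertion tableau P = [[1, 2, 4], [3], [5], [6]] has shape [3, 1, 1, 1].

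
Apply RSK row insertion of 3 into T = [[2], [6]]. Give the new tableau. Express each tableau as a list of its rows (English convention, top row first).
3 is larger than every entry of row 1, so it is appended to row 1. The new tableau is [[2, 3], [6]].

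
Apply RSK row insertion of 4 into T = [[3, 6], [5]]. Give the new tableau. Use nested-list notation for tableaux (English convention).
In row 1, 4 replaces 6 (the leftmost entry greater than 4); 6 is bumped to row 2. 6 is appended to row 2. The new tableau is [[3, 4], [5, 6]].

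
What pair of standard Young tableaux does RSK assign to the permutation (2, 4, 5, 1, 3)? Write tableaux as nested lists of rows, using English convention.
Insert each entry of the permutation into P by Schensted row insertion, recording in Q the position of each new cell.

Insert 2: appended to row 1. P = [[2]].
Insert 4: appended to row 1. P = [[2, 4]].
Insert 5: appended to row 1. P = [[2, 4, 5]].
Insert 1: 1 bumps 2 from row 1; 2 starts row 2. P = [[1, 4, 5], [2]].
Insert 3: 3 bumps 4 from row 1; 4 appends to row 2. P = [[1, 3, 5], [2, 4]].

So P = [[1, 3, 5], [2, 4]], Q = [[1, 2, 3], [4, 5]].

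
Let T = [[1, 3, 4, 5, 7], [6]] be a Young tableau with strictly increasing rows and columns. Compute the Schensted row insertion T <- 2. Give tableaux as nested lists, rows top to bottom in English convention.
In row 1, 2 replaces 3 (the leftmost entry greater than 2); 3 is bumped to row 2. In row 2, 3 replaces 6 (the leftmost entry greater than 3); 6 is bumped to row 3. 6 starts a new row 3. The new tableau is [[1, 2, 4, 5, 7], [3], [6]].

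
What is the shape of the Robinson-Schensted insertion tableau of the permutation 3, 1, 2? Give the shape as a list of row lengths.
Row-insert each entry into an empty tableau.

After inserting 3: P = [[3]].
After inserting 1: P = [[1], [3]].
After inserting 2: P = [[1, 2], [3]].

The final insertion tableau P = [[1, 2], [3]] has shape [2, 1].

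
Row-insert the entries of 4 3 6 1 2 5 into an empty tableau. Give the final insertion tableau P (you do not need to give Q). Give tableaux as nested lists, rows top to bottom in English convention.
P = [[1, 2, 5], [3, 6], [4]]

Insert 4: appended to row 1. P = [[4]].
Insert 3: 3 bumps 4 from row 1; 4 starts row 2. P = [[3], [4]].
Insert 6: appended to row 1. P = [[3, 6], [4]].
Insert 1: 1 bumps 3 from row 1; 3 bumps 4 from row 2; 4 starts row 3. P = [[1, 6], [3], [4]].
Insert 2: 2 bumps 6 from row 1; 6 appends to row 2. P = [[1, 2], [3, 6], [4]].
Insert 5: appended to row 1. P = [[1, 2, 5], [3, 6], [4]].

So P = [[1, 2, 5], [3, 6], [4]].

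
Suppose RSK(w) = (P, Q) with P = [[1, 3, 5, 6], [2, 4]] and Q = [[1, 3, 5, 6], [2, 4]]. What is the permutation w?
2 1 4 3 5 6

Reverse the RSK construction: for i from n down to 1, find the cell of Q containing i, remove the entry at that cell from P, and reverse-bump it up through P; the value ejected from row 1 is w(i).

Step i=6: Q has 6 at row 1, column 4; remove that cell from P, ejecting 6. So w(6) = 6. P is now [[1, 3, 5], [2, 4]].
Step i=5: Q has 5 at row 1, column 3; remove that cell from P, ejecting 5. So w(5) = 5. P is now [[1, 3], [2, 4]].
Step i=4: Q has 4 at row 2, column 2; remove 4 from row 2 of P and reverse-bump: 4 enters row 1 and ejects 3. So w(4) = 3. P is now [[1, 4], [2]].
Step i=3: Q has 3 at row 1, column 2; remove that cell from P, ejecting 4. So w(3) = 4. P is now [[1], [2]].
Step i=2: Q has 2 at row 2, column 1; remove 2 from row 2 of P and reverse-bump: 2 enters row 1 and ejects 1. So w(2) = 1. P is now [[2]].
Step i=1: Q has 1 at row 1, column 1; remove that cell from P, ejecting 2. So w(1) = 2. P is now [].

So w = 2 1 4 3 5 6.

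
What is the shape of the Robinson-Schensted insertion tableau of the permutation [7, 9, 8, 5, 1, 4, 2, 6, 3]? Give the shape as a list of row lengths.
[3, 2, 2, 1, 1]

RSK row insertion gives P = [[1, 2, 3], [4, 6], [5, 8], [7], [9]], which has shape [3, 2, 2, 1, 1].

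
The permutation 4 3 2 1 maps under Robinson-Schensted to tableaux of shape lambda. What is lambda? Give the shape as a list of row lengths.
Row-insert each entry into an empty tableau.

After inserting 4: P = [[4]].
After inserting 3: P = [[3], [4]].
After inserting 2: P = [[2], [3], [4]].
After inserting 1: P = [[1], [2], [3], [4]].

The final insertion tableau P = [[1], [2], [3], [4]] has shape [1, 1, 1, 1].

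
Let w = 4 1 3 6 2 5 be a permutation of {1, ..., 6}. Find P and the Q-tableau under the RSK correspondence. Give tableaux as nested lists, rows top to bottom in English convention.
P = [[1, 2, 5], [3, 6], [4]], Q = [[1, 3, 4], [2, 6], [5]]

Insert each entry of the permutation into P by Schensted row insertion, recording in Q the position of each new cell.

Insert 4: appended to row 1. P = [[4]].
Insert 1: 1 bumps 4 from row 1; 4 starts row 2. P = [[1], [4]].
Insert 3: appended to row 1. P = [[1, 3], [4]].
Insert 6: appended to row 1. P = [[1, 3, 6], [4]].
Insert 2: 2 bumps 3 from row 1; 3 bumps 4 from row 2; 4 starts row 3. P = [[1, 2, 6], [3], [4]].
Insert 5: 5 bumps 6 from row 1; 6 appends to row 2. P = [[1, 2, 5], [3, 6], [4]].

So P = [[1, 2, 5], [3, 6], [4]], Q = [[1, 3, 4], [2, 6], [5]].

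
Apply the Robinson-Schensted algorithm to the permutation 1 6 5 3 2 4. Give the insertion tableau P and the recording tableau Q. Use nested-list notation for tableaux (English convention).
Insert each entry of the permutation into P by Schensted row insertion, recording in Q the position of each new cell.

Insert 1: appended to row 1. P = [[1]].
Insert 6: appended to row 1. P = [[1, 6]].
Insert 5: 5 bumps 6 from row 1; 6 starts row 2. P = [[1, 5], [6]].
Insert 3: 3 bumps 5 from row 1; 5 bumps 6 from row 2; 6 starts row 3. P = [[1, 3], [5], [6]].
Insert 2: 2 bumps 3 from row 1; 3 bumps 5 from row 2; 5 bumps 6 from row 3; 6 starts row 4. P = [[1, 2], [3], [5], [6]].
Insert 4: appended to row 1. P = [[1, 2, 4], [3], [5], [6]].

So P = [[1, 2, 4], [3], [5], [6]], Q = [[1, 2, 6], [3], [4], [5]].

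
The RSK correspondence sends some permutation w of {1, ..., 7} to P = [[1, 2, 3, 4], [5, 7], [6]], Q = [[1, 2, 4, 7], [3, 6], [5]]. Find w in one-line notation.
Reverse RSK: for i = n, n-1, ..., 1, locate i in Q, remove the corresponding corner cell from P, and reverse-bump its entry up through P; the value ejected from row 1 is w(i).

So w = 1 6 5 7 2 3 4.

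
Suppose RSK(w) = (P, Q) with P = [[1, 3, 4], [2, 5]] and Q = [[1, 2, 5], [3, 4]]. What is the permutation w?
2 5 1 3 4

Reverse the RSK construction: for i from n down to 1, find the cell of Q containing i, remove the entry at that cell from P, and reverse-bump it up through P; the value ejected from row 1 is w(i).

Step i=5: Q has 5 at row 1, column 3; remove that cell from P, ejecting 4. So w(5) = 4. P is now [[1, 3], [2, 5]].
Step i=4: Q has 4 at row 2, column 2; remove 5 from row 2 of P and reverse-bump: 5 enters row 1 and ejects 3. So w(4) = 3. P is now [[1, 5], [2]].
Step i=3: Q has 3 at row 2, column 1; remove 2 from row 2 of P and reverse-bump: 2 enters row 1 and ejects 1. So w(3) = 1. P is now [[2, 5]].
Step i=2: Q has 2 at row 1, column 2; remove that cell from P, ejecting 5. So w(2) = 5. P is now [[2]].
Step i=1: Q has 1 at row 1, column 1; remove that cell from P, ejecting 2. So w(1) = 2. P is now [].

So w = 2 5 1 3 4.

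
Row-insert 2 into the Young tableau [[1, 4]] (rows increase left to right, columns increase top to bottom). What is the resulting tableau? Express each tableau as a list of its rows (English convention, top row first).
In row 1, 2 replaces 4 (the leftmost entry greater than 2); 4 is bumped to row 2. 4 starts a new row 2. The new tableau is [[1, 2], [4]].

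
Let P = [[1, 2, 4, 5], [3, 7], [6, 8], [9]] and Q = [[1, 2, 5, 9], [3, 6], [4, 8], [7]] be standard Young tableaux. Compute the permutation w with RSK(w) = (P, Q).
1 9 6 3 8 7 2 4 5

Reverse the RSK construction: for i from n down to 1, find the cell of Q containing i, remove the entry at that cell from P, and reverse-bump it up through P; the value ejected from row 1 is w(i).

Step i=9: Q has 9 at row 1, column 4; remove that cell from P, ejecting 5. So w(9) = 5. P is now [[1, 2, 4], [3, 7], [6, 8], [9]].
Step i=8: Q has 8 at row 3, column 2; remove 8 from row 3 of P and reverse-bump: 8 enters row 2 and ejects 7; 7 enters row 1 and ejects 4. So w(8) = 4. P is now [[1, 2, 7], [3, 8], [6], [9]].
Step i=7: Q has 7 at row 4, column 1; remove 9 from row 4 of P and reverse-bump: 9 enters row 3 and ejects 6; 6 enters row 2 and ejects 3; 3 enters row 1 and ejects 2. So w(7) = 2. P is now [[1, 3, 7], [6, 8], [9]].
Step i=6: Q has 6 at row 2, column 2; remove 8 from row 2 of P and reverse-bump: 8 enters row 1 and ejects 7. So w(6) = 7. P is now [[1, 3, 8], [6], [9]].
Step i=5: Q has 5 at row 1, column 3; remove that cell from P, ejecting 8. So w(5) = 8. P is now [[1, 3], [6], [9]].
Step i=4: Q has 4 at row 3, column 1; remove 9 from row 3 of P and reverse-bump: 9 enters row 2 and ejects 6; 6 enters row 1 and ejects 3. So w(4) = 3. P is now [[1, 6], [9]].
Step i=3: Q has 3 at row 2, column 1; remove 9 from row 2 of P and reverse-bump: 9 enters row 1 and ejects 6. So w(3) = 6. P is now [[1, 9]].
Step i=2: Q has 2 at row 1, column 2; remove that cell from P, ejecting 9. So w(2) = 9. P is now [[1]].
Step i=1: Q has 1 at row 1, column 1; remove that cell from P, ejecting 1. So w(1) = 1. P is now [].

So w = 1 9 6 3 8 7 2 4 5.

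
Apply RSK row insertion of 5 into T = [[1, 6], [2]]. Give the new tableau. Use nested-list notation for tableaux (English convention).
In row 1, 5 replaces 6 (the leftmost entry greater than 5); 6 is bumped to row 2. 6 is appended to row 2. The new tableau is [[1, 5], [2, 6]].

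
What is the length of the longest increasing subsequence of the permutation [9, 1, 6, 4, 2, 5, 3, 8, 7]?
4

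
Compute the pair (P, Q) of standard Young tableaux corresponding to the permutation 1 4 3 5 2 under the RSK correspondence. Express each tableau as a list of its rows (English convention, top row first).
Insert each entry of the permutation into P by Schensted row insertion, recording in Q the position of each new cell.

After inserting 1: P = [[1]].
After inserting 4: P = [[1, 4]].
After inserting 3: P = [[1, 3], [4]].
After inserting 5: P = [[1, 3, 5], [4]].
After inserting 2: P = [[1, 2, 5], [3], [4]].

So P = [[1, 2, 5], [3], [4]], Q = [[1, 2, 4], [3], [5]].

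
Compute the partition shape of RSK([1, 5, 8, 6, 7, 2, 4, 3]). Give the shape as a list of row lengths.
Row-insert each entry into an empty tableau.

After inserting 1: P = [[1]].
After inserting 5: P = [[1, 5]].
After inserting 8: P = [[1, 5, 8]].
After inserting 6: P = [[1, 5, 6], [8]].
After inserting 7: P = [[1, 5, 6, 7], [8]].
After inserting 2: P = [[1, 2, 6, 7], [5], [8]].
After inserting 4: P = [[1, 2, 4, 7], [5, 6], [8]].
After inserting 3: P = [[1, 2, 3, 7], [4, 6], [5], [8]].

The final insertion tableau P = [[1, 2, 3, 7], [4, 6], [5], [8]] has shape [4, 2, 1, 1].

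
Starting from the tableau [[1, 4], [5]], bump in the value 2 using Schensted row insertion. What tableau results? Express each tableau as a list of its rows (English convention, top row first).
[[1, 2], [4], [5]]

In row 1, 2 replaces 4 (the leftmost entry greater than 2); 4 is bumped to row 2. In row 2, 4 replaces 5 (the leftmost entry greater than 4); 5 is bumped to row 3. 5 starts a new row 3. The new tableau is [[1, 2], [4], [5]].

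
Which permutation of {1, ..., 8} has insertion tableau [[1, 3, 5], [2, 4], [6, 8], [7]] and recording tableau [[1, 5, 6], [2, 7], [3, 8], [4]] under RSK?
7 6 2 1 4 8 5 3

Reverse the RSK construction: for i from n down to 1, find the cell of Q containing i, remove the entry at that cell from P, and reverse-bump it up through P; the value ejected from row 1 is w(i).

Step i=8: Q has 8 at row 3, column 2; remove 8 from row 3 of P and reverse-bump: 8 enters row 2 and ejects 4; 4 enters row 1 and ejects 3. So w(8) = 3. P is now [[1, 4, 5], [2, 8], [6], [7]].
Step i=7: Q has 7 at row 2, column 2; remove 8 from row 2 of P and reverse-bump: 8 enters row 1 and ejects 5. So w(7) = 5. P is now [[1, 4, 8], [2], [6], [7]].
Step i=6: Q has 6 at row 1, column 3; remove that cell from P, ejecting 8. So w(6) = 8. P is now [[1, 4], [2], [6], [7]].
Step i=5: Q has 5 at row 1, column 2; remove that cell from P, ejecting 4. So w(5) = 4. P is now [[1], [2], [6], [7]].
Step i=4: Q has 4 at row 4, column 1; remove 7 from row 4 of P and reverse-bump: 7 enters row 3 and ejects 6; 6 enters row 2 and ejects 2; 2 enters row 1 and ejects 1. So w(4) = 1. P is now [[2], [6], [7]].
Step i=3: Q has 3 at row 3, column 1; remove 7 from row 3 of P and reverse-bump: 7 enters row 2 and ejects 6; 6 enters row 1 and ejects 2. So w(3) = 2. P is now [[6], [7]].
Step i=2: Q has 2 at row 2, column 1; remove 7 from row 2 of P and reverse-bump: 7 enters row 1 and ejects 6. So w(2) = 6. P is now [[7]].
Step i=1: Q has 1 at row 1, column 1; remove that cell from P, ejecting 7. So w(1) = 7. P is now [].

So w = 7 6 2 1 4 8 5 3.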